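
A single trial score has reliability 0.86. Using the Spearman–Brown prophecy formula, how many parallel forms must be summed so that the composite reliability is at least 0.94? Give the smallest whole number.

3

k ≥ ρ*(1−ρ₁)/(ρ₁(1−ρ*)) = 0.94·0.14 / (0.86·0.06) = 2.550.
Smallest integer k = 3.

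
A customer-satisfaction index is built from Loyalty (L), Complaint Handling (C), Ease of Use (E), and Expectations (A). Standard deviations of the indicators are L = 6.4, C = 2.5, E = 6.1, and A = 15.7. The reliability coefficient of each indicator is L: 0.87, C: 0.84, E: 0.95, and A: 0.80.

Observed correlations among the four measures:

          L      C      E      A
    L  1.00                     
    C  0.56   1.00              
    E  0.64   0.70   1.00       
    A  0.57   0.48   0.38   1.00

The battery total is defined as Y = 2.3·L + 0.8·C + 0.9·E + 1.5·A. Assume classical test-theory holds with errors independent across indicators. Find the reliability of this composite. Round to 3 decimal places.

Var(Y) = 2.3²·6.4² + 0.8²·2.5² + 0.9²·6.1² + 1.5²·15.7² + 2·[1.84·6.4·2.5·0.56 + 2.07·6.4·6.1·0.64 + 3.45·6.4·15.7·0.57 + 0.72·2.5·6.1·0.70 + 1.2·2.5·15.7·0.48 + 1.35·6.1·15.7·0.38] = 805.421 + 690.449 = 1495.87.
Under uncorrelated errors the observed covariances equal the true-score covariances, so only the own-variance terms attenuate.
True-score variance = [2.3²·6.4²·0.87 + 0.8²·2.5²·0.84 + 0.9²·6.1²·0.95 + 1.5²·15.7²·0.80] + 690.449 = 664.185 + 690.449 = 1354.63.
Reliability = 1354.63 / 1495.87 = 0.906.

0.906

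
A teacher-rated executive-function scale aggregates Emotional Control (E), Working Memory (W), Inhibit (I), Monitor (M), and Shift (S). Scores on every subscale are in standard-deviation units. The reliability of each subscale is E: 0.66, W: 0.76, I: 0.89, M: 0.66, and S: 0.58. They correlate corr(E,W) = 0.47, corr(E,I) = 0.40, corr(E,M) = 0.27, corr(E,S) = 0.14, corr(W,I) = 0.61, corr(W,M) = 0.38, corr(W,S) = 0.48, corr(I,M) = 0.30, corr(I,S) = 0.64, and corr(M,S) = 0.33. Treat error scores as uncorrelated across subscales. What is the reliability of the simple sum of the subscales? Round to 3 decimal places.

0.889

Var(E+W+I+M+S) = 5 + 2·[0.47 + 0.40 + 0.27 + 0.14 + 0.61 + 0.38 + 0.48 + 0.30 + 0.64 + 0.33] = 5 + 8.04 = 13.04.
Under uncorrelated errors the observed covariances equal the true-score covariances, so only the own-variance terms attenuate.
True-score variance = [0.66 + 0.76 + 0.89 + 0.66 + 0.58] + 8.04 = 3.55 + 8.04 = 11.59.
Reliability = 11.59 / 13.04 = 0.889.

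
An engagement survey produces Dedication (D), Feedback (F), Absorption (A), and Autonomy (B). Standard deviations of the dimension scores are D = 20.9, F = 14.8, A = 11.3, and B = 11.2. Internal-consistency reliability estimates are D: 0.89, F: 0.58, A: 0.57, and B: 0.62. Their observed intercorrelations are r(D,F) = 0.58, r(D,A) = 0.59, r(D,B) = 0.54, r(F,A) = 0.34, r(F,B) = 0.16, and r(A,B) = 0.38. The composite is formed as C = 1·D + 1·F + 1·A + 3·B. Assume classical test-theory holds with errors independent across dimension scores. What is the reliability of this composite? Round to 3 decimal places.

0.839

Var(C) = 20.9² + 14.8² + 11.3² + 3²·11.2² + 2·[20.9·14.8·0.58 + 20.9·11.3·0.59 + 3·20.9·11.2·0.54 + 14.8·11.3·0.34 + 3·14.8·11.2·0.16 + 3·11.3·11.2·0.38] = 1912.5 + 1957.32 = 3869.82.
With uncorrelated errors the cross-covariances are all true-score covariance, so they carry over unchanged; only the diagonal terms shrink to ρᵢσᵢ².
True-score variance = [20.9²·0.89 + 14.8²·0.58 + 11.3²·0.57 + 3²·11.2²·0.62] + 1957.32 = 1288.54 + 1957.32 = 3245.86.
Reliability = 3245.86 / 3869.82 = 0.839.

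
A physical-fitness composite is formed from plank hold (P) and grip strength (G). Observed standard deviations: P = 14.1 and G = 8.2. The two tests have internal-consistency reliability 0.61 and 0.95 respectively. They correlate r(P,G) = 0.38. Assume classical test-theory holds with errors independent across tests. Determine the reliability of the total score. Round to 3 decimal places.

0.771

Var(P+G) = 14.1² + 8.2² + 2·[14.1·8.2·0.38] = 266.05 + 87.8712 = 353.921.
With uncorrelated errors the cross-covariances are all true-score covariance, so they carry over unchanged; only the diagonal terms shrink to ρᵢσᵢ².
True-score variance = [14.1²·0.61 + 8.2²·0.95] + 87.8712 = 185.152 + 87.8712 = 273.023.
Reliability = 273.023 / 353.921 = 0.771.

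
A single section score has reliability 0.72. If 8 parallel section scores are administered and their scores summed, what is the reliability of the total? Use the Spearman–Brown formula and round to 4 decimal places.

0.9536

ρ_k = kρ / (1 + (k−1)ρ) = 8·0.72 / (1 + 7·0.72) = 5.760 / 6.040 = 0.9536.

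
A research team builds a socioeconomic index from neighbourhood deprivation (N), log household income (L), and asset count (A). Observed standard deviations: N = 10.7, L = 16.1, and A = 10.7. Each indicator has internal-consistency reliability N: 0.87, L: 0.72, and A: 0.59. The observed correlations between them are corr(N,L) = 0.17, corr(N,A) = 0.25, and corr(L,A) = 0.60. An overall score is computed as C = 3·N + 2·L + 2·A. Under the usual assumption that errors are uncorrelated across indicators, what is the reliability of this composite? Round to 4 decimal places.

0.8488

Var(C) = 3²·10.7² + 2²·16.1² + 2²·10.7² + 2·[6·10.7·16.1·0.17 + 6·10.7·10.7·0.25 + 4·16.1·10.7·0.60] = 2525.21 + 1521.8 = 4047.01.
With uncorrelated errors the cross-covariances are all true-score covariance, so they carry over unchanged; only the diagonal terms shrink to ρᵢσᵢ².
True-score variance = [3²·10.7²·0.87 + 2²·16.1²·0.72 + 2²·10.7²·0.59] + 1521.8 = 1913.18 + 1521.8 = 3434.97.
Reliability = 3434.97 / 4047.01 = 0.8488.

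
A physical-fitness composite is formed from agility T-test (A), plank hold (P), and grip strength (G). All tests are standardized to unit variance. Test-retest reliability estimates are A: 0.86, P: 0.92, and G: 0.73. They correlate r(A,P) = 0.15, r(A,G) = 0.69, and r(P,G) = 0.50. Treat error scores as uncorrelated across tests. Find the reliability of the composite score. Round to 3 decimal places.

0.914

Var(A+P+G) = 3 + 2·[0.15 + 0.69 + 0.50] = 3 + 2.68 = 5.68.
Under uncorrelated errors the observed covariances equal the true-score covariances, so only the own-variance terms attenuate.
True-score variance = [0.86 + 0.92 + 0.73] + 2.68 = 2.51 + 2.68 = 5.19.
Reliability = 5.19 / 5.68 = 0.914.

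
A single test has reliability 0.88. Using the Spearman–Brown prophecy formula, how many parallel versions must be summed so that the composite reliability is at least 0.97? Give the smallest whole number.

5

k ≥ ρ*(1−ρ₁)/(ρ₁(1−ρ*)) = 0.97·0.12 / (0.88·0.03) = 4.409.
Smallest integer k = 5.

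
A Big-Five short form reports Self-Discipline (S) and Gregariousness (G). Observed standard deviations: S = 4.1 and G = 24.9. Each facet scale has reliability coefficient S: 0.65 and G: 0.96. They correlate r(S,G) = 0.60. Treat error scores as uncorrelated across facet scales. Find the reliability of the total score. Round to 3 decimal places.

Var(S+G) = 4.1² + 24.9² + 2·[4.1·24.9·0.60] = 636.82 + 122.508 = 759.328.
Under uncorrelated errors the observed covariances equal the true-score covariances, so only the own-variance terms attenuate.
True-score variance = [4.1²·0.65 + 24.9²·0.96] + 122.508 = 606.136 + 122.508 = 728.644.
Reliability = 728.644 / 759.328 = 0.960.

0.960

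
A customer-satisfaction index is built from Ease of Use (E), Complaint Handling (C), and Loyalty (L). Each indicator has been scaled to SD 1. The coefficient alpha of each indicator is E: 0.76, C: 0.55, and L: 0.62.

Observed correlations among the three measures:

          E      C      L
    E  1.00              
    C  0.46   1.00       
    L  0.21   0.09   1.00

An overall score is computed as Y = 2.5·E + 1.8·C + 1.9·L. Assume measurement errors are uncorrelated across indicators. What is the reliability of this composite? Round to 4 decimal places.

Var(Y) = 2.5² + 1.8² + 1.9² + 2·[4.5·0.46 + 4.75·0.21 + 3.42·0.09] = 13.1 + 6.7506 = 19.8506.
Under uncorrelated errors the observed covariances equal the true-score covariances, so only the own-variance terms attenuate.
True-score variance = [2.5²·0.76 + 1.8²·0.55 + 1.9²·0.62] + 6.7506 = 8.7702 + 6.7506 = 15.5208.
Reliability = 15.5208 / 19.8506 = 0.7819.

0.7819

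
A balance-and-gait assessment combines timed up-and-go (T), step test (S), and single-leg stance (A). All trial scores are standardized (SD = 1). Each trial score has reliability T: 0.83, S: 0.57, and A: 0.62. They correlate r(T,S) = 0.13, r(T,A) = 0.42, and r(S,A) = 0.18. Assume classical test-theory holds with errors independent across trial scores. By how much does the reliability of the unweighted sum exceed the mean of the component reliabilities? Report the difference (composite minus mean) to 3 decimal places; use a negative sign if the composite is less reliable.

Var(sum) = 3 + 1.46 = 4.46; true-score variance = 2.02 + 1.46 = 3.48; composite reliability = 0.7803.
Mean component reliability = 0.6733.
Difference = 0.7803 − 0.6733 = 0.107.

0.107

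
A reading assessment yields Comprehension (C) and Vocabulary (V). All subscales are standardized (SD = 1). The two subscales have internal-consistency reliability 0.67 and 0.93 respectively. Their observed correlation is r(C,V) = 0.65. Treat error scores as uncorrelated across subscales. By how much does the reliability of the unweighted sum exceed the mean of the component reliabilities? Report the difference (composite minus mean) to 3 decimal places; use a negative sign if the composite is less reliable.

Var(sum) = 2 + 1.3 = 3.3; true-score variance = 1.6 + 1.3 = 2.9; composite reliability = 0.8788.
Mean component reliability = 0.8000.
Difference = 0.8788 − 0.8000 = 0.079.

0.079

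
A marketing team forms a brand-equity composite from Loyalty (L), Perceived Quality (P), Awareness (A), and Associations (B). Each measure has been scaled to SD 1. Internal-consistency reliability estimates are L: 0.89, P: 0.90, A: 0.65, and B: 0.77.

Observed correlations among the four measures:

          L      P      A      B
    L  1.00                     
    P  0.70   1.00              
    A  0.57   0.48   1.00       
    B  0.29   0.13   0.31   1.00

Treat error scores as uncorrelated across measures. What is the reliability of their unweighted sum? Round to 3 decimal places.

0.912

Var(L+P+A+B) = 4 + 2·[0.70 + 0.57 + 0.29 + 0.48 + 0.13 + 0.31] = 4 + 4.96 = 8.96.
With uncorrelated errors the cross-covariances are all true-score covariance, so they carry over unchanged; only the diagonal terms shrink to ρᵢσᵢ².
True-score variance = [0.89 + 0.90 + 0.65 + 0.77] + 4.96 = 3.21 + 4.96 = 8.17.
Reliability = 8.17 / 8.96 = 0.912.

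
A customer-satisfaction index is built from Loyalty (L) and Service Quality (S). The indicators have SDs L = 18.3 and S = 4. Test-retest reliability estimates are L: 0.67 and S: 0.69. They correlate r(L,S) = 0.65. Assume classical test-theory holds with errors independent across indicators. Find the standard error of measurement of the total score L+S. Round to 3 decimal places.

10.746

Var(total) = 350.89 + 95.16 = 446.05.
True-score variance = 235.416 + 95.16 = 330.576, so reliability = 0.7411.
Error variance = 446.05 − 330.576 = 115.474; SEM = √115.474 = 10.746.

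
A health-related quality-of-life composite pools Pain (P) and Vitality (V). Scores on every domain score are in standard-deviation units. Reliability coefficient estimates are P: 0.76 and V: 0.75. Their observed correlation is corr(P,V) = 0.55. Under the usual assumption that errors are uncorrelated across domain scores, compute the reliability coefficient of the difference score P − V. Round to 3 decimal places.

Var(P−V) = 1 + 1 − 2·0.55 = 2 − 1.1 = 0.9.
Because errors are independent across components, Cov(Tᵢ,Tⱼ) = Cov(Xᵢ,Xⱼ); the off-diagonal part of the true-score variance is the same as above.
True-score variance = [0.76 + 0.75] − 1.1 = 1.51 − 1.1 = 0.41.
Reliability = 0.41 / 0.9 = 0.456.

0.456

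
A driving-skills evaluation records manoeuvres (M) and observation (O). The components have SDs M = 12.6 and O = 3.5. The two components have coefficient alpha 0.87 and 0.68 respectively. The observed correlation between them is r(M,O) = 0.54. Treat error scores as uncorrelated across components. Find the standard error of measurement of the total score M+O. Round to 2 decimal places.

4.96

Var(total) = 171.01 + 47.628 = 218.638.
True-score variance = 146.451 + 47.628 = 194.079, so reliability = 0.8877.
Error variance = 218.638 − 194.079 = 24.5588; SEM = √24.5588 = 4.96.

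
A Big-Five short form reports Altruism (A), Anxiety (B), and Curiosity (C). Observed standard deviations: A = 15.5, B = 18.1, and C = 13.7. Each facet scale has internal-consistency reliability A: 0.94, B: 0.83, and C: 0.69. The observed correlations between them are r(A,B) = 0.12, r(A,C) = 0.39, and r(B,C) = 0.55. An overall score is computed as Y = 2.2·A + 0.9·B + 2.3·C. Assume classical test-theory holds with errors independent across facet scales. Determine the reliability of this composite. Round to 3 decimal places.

Var(Y) = 2.2²·15.5² + 0.9²·18.1² + 2.3²·13.7² + 2·[1.98·15.5·18.1·0.12 + 5.06·15.5·13.7·0.39 + 2.07·18.1·13.7·0.55] = 2421.05 + 1536.05 = 3957.1.
Under uncorrelated errors the observed covariances equal the true-score covariances, so only the own-variance terms attenuate.
True-score variance = [2.2²·15.5²·0.94 + 0.9²·18.1²·0.83 + 2.3²·13.7²·0.69] + 1536.05 = 1998.38 + 1536.05 = 3534.43.
Reliability = 3534.43 / 3957.1 = 0.893.

0.893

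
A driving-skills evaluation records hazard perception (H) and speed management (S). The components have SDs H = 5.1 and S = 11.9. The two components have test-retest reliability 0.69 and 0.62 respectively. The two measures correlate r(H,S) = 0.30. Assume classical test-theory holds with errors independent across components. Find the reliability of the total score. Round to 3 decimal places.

0.697

Var(H+S) = 5.1² + 11.9² + 2·[5.1·11.9·0.30] = 167.62 + 36.414 = 204.034.
Under uncorrelated errors the observed covariances equal the true-score covariances, so only the own-variance terms attenuate.
True-score variance = [5.1²·0.69 + 11.9²·0.62] + 36.414 = 105.745 + 36.414 = 142.159.
Reliability = 142.159 / 204.034 = 0.697.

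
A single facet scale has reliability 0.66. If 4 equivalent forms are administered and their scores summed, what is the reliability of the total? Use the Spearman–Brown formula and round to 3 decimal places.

0.886

ρ_k = kρ / (1 + (k−1)ρ) = 4·0.66 / (1 + 3·0.66) = 2.640 / 2.980 = 0.886.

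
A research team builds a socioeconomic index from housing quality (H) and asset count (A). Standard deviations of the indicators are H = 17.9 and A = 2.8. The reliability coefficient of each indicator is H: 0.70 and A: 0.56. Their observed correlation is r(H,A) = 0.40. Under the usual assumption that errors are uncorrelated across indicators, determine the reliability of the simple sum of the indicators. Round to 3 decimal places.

0.730

Var(H+A) = 17.9² + 2.8² + 2·[17.9·2.8·0.40] = 328.25 + 40.096 = 368.346.
Because errors are independent across components, Cov(Tᵢ,Tⱼ) = Cov(Xᵢ,Xⱼ); the off-diagonal part of the true-score variance is the same as above.
True-score variance = [17.9²·0.70 + 2.8²·0.56] + 40.096 = 228.677 + 40.096 = 268.773.
Reliability = 268.773 / 368.346 = 0.730.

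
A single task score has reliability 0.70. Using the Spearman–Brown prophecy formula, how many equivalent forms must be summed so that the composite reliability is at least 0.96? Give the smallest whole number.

k ≥ ρ*(1−ρ₁)/(ρ₁(1−ρ*)) = 0.96·0.30 / (0.70·0.04) = 10.286.
Smallest integer k = 11.

11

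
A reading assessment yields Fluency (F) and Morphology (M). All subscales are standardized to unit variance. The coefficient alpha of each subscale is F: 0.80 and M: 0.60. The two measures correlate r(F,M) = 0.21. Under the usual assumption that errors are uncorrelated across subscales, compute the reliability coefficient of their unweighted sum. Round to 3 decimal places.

Var(F+M) = 2 + 2·[0.21] = 2 + 0.42 = 2.42.
With uncorrelated errors the cross-covariances are all true-score covariance, so they carry over unchanged; only the diagonal terms shrink to ρᵢσᵢ².
True-score variance = [0.80 + 0.60] + 0.42 = 1.4 + 0.42 = 1.82.
Reliability = 1.82 / 2.42 = 0.752.

0.752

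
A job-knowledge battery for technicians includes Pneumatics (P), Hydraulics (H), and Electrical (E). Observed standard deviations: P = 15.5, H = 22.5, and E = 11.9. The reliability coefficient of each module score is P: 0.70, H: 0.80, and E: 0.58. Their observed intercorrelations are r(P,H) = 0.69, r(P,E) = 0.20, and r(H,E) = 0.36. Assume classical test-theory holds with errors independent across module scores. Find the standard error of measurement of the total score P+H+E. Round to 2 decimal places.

Var(total) = 888.11 + 747.835 = 1635.94.
True-score variance = 655.309 + 747.835 = 1403.14, so reliability = 0.8577.
Error variance = 1635.94 − 1403.14 = 232.801; SEM = √232.801 = 15.26.

15.26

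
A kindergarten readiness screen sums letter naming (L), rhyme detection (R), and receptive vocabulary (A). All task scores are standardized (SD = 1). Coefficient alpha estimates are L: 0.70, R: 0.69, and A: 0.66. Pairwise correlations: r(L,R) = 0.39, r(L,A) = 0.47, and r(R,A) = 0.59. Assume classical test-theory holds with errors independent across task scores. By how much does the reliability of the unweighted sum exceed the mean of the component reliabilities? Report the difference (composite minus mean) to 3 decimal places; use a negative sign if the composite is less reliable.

Var(sum) = 3 + 2.9 = 5.9; true-score variance = 2.05 + 2.9 = 4.95; composite reliability = 0.8390.
Mean component reliability = 0.6833.
Difference = 0.8390 − 0.6833 = 0.156.

0.156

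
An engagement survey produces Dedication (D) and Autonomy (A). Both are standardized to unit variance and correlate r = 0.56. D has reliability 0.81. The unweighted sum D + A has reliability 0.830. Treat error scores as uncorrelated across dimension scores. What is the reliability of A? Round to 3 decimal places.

Var(D+A) = 2 + 2·0.56 = 3.120.
True-score variance = ρ_D + ρ_A + 2·0.56, so 0.830 = (0.81 + ρ_A + 1.12) / 3.120.
ρ_A = 0.830·3.120 − 0.81 − 1.12 = 0.660.

0.660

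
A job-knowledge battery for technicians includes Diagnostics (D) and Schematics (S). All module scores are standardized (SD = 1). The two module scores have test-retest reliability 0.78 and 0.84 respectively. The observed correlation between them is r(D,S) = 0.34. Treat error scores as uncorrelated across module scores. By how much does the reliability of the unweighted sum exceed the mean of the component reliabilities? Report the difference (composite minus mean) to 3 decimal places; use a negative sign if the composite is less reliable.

0.048

Var(sum) = 2 + 0.68 = 2.68; true-score variance = 1.62 + 0.68 = 2.3; composite reliability = 0.8582.
Mean component reliability = 0.8100.
Difference = 0.8582 − 0.8100 = 0.048.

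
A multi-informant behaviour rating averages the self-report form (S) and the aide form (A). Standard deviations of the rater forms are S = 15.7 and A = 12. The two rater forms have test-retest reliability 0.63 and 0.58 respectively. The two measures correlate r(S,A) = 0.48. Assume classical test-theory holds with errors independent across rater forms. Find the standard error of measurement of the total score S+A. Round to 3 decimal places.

Var(total) = 390.49 + 180.864 = 571.354.
True-score variance = 238.809 + 180.864 = 419.673, so reliability = 0.7345.
Error variance = 571.354 − 419.673 = 151.681; SEM = √151.681 = 12.316.

12.316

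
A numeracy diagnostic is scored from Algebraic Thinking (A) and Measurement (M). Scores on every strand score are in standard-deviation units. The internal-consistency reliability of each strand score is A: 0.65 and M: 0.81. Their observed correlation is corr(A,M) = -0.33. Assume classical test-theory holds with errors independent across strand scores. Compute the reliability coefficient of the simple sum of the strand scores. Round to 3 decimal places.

0.597

Var(A+M) = 2 + 2·[(-0.33)] = 2 − 0.66 = 1.34.
Under uncorrelated errors the observed covariances equal the true-score covariances, so only the own-variance terms attenuate.
True-score variance = [0.65 + 0.81] − 0.66 = 1.46 − 0.66 = 0.8.
Reliability = 0.8 / 1.34 = 0.597.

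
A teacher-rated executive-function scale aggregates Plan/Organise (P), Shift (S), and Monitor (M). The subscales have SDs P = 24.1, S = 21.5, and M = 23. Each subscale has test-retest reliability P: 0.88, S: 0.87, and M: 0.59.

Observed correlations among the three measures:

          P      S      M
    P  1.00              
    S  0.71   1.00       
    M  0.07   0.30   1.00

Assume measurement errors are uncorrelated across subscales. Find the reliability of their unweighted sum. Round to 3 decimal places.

0.871

Var(P+S+M) = 24.1² + 21.5² + 23² + 2·[24.1·21.5·0.71 + 24.1·23·0.07 + 21.5·23·0.30] = 1572.06 + 1110.07 = 2682.13.
With uncorrelated errors the cross-covariances are all true-score covariance, so they carry over unchanged; only the diagonal terms shrink to ρᵢσᵢ².
True-score variance = [24.1²·0.88 + 21.5²·0.87 + 23²·0.59] + 1110.07 = 1225.38 + 1110.07 = 2335.46.
Reliability = 2335.46 / 2682.13 = 0.871.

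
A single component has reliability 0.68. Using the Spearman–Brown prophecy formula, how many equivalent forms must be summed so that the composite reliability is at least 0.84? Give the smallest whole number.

k ≥ ρ*(1−ρ₁)/(ρ₁(1−ρ*)) = 0.84·0.32 / (0.68·0.16) = 2.471.
Smallest integer k = 3.

3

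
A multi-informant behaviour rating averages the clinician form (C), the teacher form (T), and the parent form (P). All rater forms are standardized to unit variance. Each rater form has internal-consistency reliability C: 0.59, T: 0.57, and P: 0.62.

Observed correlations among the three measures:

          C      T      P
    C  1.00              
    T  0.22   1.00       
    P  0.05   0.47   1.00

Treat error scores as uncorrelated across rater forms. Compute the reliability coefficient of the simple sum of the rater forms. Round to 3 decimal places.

Var(C+T+P) = 3 + 2·[0.22 + 0.05 + 0.47] = 3 + 1.48 = 4.48.
With uncorrelated errors the cross-covariances are all true-score covariance, so they carry over unchanged; only the diagonal terms shrink to ρᵢσᵢ².
True-score variance = [0.59 + 0.57 + 0.62] + 1.48 = 1.78 + 1.48 = 3.26.
Reliability = 3.26 / 4.48 = 0.728.

0.728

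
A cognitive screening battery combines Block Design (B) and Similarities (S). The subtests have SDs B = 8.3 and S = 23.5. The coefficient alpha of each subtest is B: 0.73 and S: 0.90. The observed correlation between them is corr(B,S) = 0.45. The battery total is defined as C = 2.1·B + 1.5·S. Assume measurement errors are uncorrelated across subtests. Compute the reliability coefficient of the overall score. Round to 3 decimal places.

Var(C) = 2.1²·8.3² + 1.5²·23.5² + 2·[3.15·8.3·23.5·0.45] = 1546.37 + 552.967 = 2099.33.
With uncorrelated errors the cross-covariances are all true-score covariance, so they carry over unchanged; only the diagonal terms shrink to ρᵢσᵢ².
True-score variance = [2.1²·8.3²·0.73 + 1.5²·23.5²·0.90] + 552.967 = 1340.08 + 552.967 = 1893.05.
Reliability = 1893.05 / 2099.33 = 0.902.

0.902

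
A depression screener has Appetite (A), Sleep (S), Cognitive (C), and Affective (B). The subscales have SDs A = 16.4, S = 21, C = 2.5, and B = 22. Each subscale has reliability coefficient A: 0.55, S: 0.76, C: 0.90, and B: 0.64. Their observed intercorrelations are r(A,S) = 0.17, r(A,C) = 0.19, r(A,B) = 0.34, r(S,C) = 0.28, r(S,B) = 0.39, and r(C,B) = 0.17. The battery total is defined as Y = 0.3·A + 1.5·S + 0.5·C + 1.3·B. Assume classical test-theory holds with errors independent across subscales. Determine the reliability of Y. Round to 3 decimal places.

Var(Y) = 0.3²·16.4² + 1.5²·21² + 0.5²·2.5² + 1.3²·22² + 2·[0.45·16.4·21·0.17 + 0.15·16.4·2.5·0.19 + 0.39·16.4·22·0.34 + 0.75·21·2.5·0.28 + 1.95·21·22·0.39 + 0.65·2.5·22·0.17] = 1835.98 + 887.621 = 2723.6.
Under uncorrelated errors the observed covariances equal the true-score covariances, so only the own-variance terms attenuate.
True-score variance = [0.3²·16.4²·0.55 + 1.5²·21²·0.76 + 0.5²·2.5²·0.90 + 1.3²·22²·0.64] + 887.621 = 1292.32 + 887.621 = 2179.95.
Reliability = 2179.95 / 2723.6 = 0.800.

0.800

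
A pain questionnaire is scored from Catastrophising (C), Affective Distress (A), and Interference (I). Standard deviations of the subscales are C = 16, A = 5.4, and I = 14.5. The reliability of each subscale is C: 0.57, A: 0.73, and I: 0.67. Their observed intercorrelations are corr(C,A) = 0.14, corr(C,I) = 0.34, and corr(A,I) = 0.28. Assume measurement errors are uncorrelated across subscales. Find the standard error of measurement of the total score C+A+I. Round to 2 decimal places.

13.69

Var(total) = 495.41 + 225.8 = 721.21.
True-score variance = 308.074 + 225.8 = 533.874, so reliability = 0.7402.
Error variance = 721.21 − 533.874 = 187.336; SEM = √187.336 = 13.69.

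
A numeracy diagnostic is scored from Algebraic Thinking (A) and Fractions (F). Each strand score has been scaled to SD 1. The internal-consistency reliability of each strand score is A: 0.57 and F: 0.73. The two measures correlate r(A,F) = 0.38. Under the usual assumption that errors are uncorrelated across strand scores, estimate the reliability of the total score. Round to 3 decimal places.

0.746

Var(A+F) = 2 + 2·[0.38] = 2 + 0.76 = 2.76.
With uncorrelated errors the cross-covariances are all true-score covariance, so they carry over unchanged; only the diagonal terms shrink to ρᵢσᵢ².
True-score variance = [0.57 + 0.73] + 0.76 = 1.3 + 0.76 = 2.06.
Reliability = 2.06 / 2.76 = 0.746.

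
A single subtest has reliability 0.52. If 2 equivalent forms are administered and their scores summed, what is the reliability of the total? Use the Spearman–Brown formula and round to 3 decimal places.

0.684

ρ_k = kρ / (1 + (k−1)ρ) = 2·0.52 / (1 + 1·0.52) = 1.040 / 1.520 = 0.684.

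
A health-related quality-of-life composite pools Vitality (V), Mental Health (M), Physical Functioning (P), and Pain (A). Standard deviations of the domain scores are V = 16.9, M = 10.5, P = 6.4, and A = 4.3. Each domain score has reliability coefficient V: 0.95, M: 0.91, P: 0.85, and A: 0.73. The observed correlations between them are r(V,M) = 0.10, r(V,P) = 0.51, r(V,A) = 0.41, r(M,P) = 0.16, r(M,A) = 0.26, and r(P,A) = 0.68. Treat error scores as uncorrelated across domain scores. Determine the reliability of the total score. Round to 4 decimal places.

0.9524

Var(V+M+P+A) = 16.9² + 10.5² + 6.4² + 4.3² + 2·[16.9·10.5·0.10 + 16.9·6.4·0.51 + 16.9·4.3·0.41 + 10.5·6.4·0.16 + 10.5·4.3·0.26 + 6.4·4.3·0.68] = 455.31 + 287.812 = 743.122.
With uncorrelated errors the cross-covariances are all true-score covariance, so they carry over unchanged; only the diagonal terms shrink to ρᵢσᵢ².
True-score variance = [16.9²·0.95 + 10.5²·0.91 + 6.4²·0.85 + 4.3²·0.73] + 287.812 = 419.971 + 287.812 = 707.782.
Reliability = 707.782 / 743.122 = 0.9524.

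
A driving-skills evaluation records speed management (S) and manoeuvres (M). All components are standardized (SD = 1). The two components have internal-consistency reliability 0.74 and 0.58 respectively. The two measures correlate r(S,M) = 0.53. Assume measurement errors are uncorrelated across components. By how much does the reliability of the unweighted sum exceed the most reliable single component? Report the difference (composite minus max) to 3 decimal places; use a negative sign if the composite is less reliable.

0.038

Var(sum) = 2 + 1.06 = 3.06; true-score variance = 1.32 + 1.06 = 2.38; composite reliability = 0.7778.
Max component reliability = 0.7400.
Difference = 0.7778 − 0.7400 = 0.038.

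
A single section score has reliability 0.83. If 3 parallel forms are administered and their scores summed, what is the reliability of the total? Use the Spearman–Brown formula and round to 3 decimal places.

ρ_k = kρ / (1 + (k−1)ρ) = 3·0.83 / (1 + 2·0.83) = 2.490 / 2.660 = 0.936.

0.936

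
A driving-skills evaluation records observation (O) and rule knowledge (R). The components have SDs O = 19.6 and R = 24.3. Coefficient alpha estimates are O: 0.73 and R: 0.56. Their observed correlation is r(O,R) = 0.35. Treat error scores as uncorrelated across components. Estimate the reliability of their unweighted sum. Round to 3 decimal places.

Var(O+R) = 19.6² + 24.3² + 2·[19.6·24.3·0.35] = 974.65 + 333.396 = 1308.05.
Because errors are independent across components, Cov(Tᵢ,Tⱼ) = Cov(Xᵢ,Xⱼ); the off-diagonal part of the true-score variance is the same as above.
True-score variance = [19.6²·0.73 + 24.3²·0.56] + 333.396 = 611.111 + 333.396 = 944.507.
Reliability = 944.507 / 1308.05 = 0.722.

0.722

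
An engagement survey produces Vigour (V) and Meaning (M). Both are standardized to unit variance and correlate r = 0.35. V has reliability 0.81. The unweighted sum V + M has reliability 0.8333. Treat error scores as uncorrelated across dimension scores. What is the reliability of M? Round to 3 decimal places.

0.740

Var(V+M) = 2 + 2·0.35 = 2.700.
True-score variance = ρ_V + ρ_M + 2·0.35, so 0.8333 = (0.81 + ρ_M + 0.70) / 2.700.
ρ_M = 0.8333·2.700 − 0.81 − 0.70 = 0.740.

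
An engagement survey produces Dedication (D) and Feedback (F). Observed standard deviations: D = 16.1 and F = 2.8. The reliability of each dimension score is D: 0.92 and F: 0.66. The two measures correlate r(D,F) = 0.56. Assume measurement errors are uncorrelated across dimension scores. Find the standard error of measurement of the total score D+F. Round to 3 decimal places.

4.838

Var(total) = 267.05 + 50.4896 = 317.54.
True-score variance = 243.648 + 50.4896 = 294.137, so reliability = 0.9263.
Error variance = 317.54 − 294.137 = 23.4024; SEM = √23.4024 = 4.838.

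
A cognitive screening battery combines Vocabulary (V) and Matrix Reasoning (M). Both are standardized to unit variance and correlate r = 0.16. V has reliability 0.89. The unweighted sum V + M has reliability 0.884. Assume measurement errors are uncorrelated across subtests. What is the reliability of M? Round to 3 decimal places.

Var(V+M) = 2 + 2·0.16 = 2.320.
True-score variance = ρ_V + ρ_M + 2·0.16, so 0.884 = (0.89 + ρ_M + 0.32) / 2.320.
ρ_M = 0.884·2.320 − 0.89 − 0.32 = 0.841.

0.841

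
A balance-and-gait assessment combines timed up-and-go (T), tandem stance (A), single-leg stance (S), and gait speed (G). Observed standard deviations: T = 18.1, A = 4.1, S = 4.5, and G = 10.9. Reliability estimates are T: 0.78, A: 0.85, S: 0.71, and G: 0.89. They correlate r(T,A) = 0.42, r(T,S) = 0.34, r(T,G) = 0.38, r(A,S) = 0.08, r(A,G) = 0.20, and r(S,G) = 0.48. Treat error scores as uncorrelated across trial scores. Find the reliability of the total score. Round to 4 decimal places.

Var(T+A+S+G) = 18.1² + 4.1² + 4.5² + 10.9² + 2·[18.1·4.1·0.42 + 18.1·4.5·0.34 + 18.1·10.9·0.38 + 4.1·4.5·0.08 + 4.1·10.9·0.20 + 4.5·10.9·0.48] = 483.48 + 335.579 = 819.059.
Under uncorrelated errors the observed covariances equal the true-score covariances, so only the own-variance terms attenuate.
True-score variance = [18.1²·0.78 + 4.1²·0.85 + 4.5²·0.71 + 10.9²·0.89] + 335.579 = 389.943 + 335.579 = 725.522.
Reliability = 725.522 / 819.059 = 0.8858.

0.8858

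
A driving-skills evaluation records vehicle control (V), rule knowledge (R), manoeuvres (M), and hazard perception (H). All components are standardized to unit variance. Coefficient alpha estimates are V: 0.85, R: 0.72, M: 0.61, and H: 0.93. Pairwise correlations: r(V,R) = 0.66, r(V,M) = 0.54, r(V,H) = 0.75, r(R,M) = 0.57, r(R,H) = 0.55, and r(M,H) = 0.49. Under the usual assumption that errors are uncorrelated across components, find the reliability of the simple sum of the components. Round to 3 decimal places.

Var(V+R+M+H) = 4 + 2·[0.66 + 0.54 + 0.75 + 0.57 + 0.55 + 0.49] = 4 + 7.12 = 11.12.
With uncorrelated errors the cross-covariances are all true-score covariance, so they carry over unchanged; only the diagonal terms shrink to ρᵢσᵢ².
True-score variance = [0.85 + 0.72 + 0.61 + 0.93] + 7.12 = 3.11 + 7.12 = 10.23.
Reliability = 10.23 / 11.12 = 0.920.

0.920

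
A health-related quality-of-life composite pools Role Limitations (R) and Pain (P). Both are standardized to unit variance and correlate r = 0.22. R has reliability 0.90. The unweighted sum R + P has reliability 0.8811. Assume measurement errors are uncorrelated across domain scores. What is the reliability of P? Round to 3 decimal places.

0.810

Var(R+P) = 2 + 2·0.22 = 2.440.
True-score variance = ρ_R + ρ_P + 2·0.22, so 0.8811 = (0.90 + ρ_P + 0.44) / 2.440.
ρ_P = 0.8811·2.440 − 0.90 − 0.44 = 0.810.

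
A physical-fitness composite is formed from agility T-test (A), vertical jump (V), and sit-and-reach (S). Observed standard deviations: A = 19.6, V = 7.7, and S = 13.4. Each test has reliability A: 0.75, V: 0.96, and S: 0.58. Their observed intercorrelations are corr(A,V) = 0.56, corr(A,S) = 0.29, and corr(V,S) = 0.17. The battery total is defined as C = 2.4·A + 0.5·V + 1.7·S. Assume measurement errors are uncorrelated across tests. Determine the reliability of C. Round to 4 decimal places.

0.7857

Var(C) = 2.4²·19.6² + 0.5²·7.7² + 1.7²·13.4² + 2·[1.2·19.6·7.7·0.56 + 4.08·19.6·13.4·0.29 + 0.85·7.7·13.4·0.17] = 2746.51 + 854.167 = 3600.68.
Under uncorrelated errors the observed covariances equal the true-score covariances, so only the own-variance terms attenuate.
True-score variance = [2.4²·19.6²·0.75 + 0.5²·7.7²·0.96 + 1.7²·13.4²·0.58] + 854.167 = 1974.78 + 854.167 = 2828.95.
Reliability = 2828.95 / 3600.68 = 0.7857.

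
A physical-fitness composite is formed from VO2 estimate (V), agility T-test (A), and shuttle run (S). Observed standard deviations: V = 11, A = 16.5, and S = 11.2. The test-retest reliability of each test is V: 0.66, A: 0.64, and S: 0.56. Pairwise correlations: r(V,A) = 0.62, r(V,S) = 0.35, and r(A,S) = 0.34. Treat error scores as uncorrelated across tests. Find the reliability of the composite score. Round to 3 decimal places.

Var(V+A+S) = 11² + 16.5² + 11.2² + 2·[11·16.5·0.62 + 11·11.2·0.35 + 16.5·11.2·0.34] = 518.69 + 436.964 = 955.654.
Because errors are independent across components, Cov(Tᵢ,Tⱼ) = Cov(Xᵢ,Xⱼ); the off-diagonal part of the true-score variance is the same as above.
True-score variance = [11²·0.66 + 16.5²·0.64 + 11.2²·0.56] + 436.964 = 324.346 + 436.964 = 761.31.
Reliability = 761.31 / 955.654 = 0.797.

0.797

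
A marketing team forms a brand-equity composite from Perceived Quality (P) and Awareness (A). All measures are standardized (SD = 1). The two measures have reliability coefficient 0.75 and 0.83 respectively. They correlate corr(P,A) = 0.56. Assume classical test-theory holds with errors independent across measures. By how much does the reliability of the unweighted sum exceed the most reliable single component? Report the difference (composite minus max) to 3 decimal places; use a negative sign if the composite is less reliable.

0.035

Var(sum) = 2 + 1.12 = 3.12; true-score variance = 1.58 + 1.12 = 2.7; composite reliability = 0.8654.
Max component reliability = 0.8300.
Difference = 0.8654 − 0.8300 = 0.035.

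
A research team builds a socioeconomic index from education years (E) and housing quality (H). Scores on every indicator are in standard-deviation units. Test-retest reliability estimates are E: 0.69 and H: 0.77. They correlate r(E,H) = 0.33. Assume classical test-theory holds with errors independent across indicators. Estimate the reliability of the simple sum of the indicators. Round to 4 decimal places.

Var(E+H) = 2 + 2·[0.33] = 2 + 0.66 = 2.66.
Under uncorrelated errors the observed covariances equal the true-score covariances, so only the own-variance terms attenuate.
True-score variance = [0.69 + 0.77] + 0.66 = 1.46 + 0.66 = 2.12.
Reliability = 2.12 / 2.66 = 0.7970.

0.7970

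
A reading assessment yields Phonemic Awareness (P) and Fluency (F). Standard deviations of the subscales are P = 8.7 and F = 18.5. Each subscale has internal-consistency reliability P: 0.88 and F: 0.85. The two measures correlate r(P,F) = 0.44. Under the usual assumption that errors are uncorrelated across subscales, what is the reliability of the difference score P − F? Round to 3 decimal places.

0.781

Var(P−F) = 8.7² + 18.5² − 2·8.7·18.5·0.44 = 417.94 − 141.636 = 276.304.
Under uncorrelated errors the observed covariances equal the true-score covariances, so only the own-variance terms attenuate.
True-score variance = [8.7²·0.88 + 18.5²·0.85] − 141.636 = 357.52 − 141.636 = 215.884.
Reliability = 215.884 / 276.304 = 0.781.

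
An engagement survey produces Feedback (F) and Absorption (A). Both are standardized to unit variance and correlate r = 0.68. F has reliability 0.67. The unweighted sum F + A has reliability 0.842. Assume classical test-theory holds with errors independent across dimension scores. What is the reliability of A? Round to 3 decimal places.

0.799

Var(F+A) = 2 + 2·0.68 = 3.360.
True-score variance = ρ_F + ρ_A + 2·0.68, so 0.842 = (0.67 + ρ_A + 1.36) / 3.360.
ρ_A = 0.842·3.360 − 0.67 − 1.36 = 0.799.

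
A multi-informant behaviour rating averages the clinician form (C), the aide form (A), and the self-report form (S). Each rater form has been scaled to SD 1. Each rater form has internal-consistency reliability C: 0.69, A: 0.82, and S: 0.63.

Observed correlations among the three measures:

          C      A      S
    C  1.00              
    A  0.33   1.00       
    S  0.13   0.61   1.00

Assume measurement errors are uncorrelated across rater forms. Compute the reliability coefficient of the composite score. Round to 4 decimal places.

0.8327

Var(C+A+S) = 3 + 2·[0.33 + 0.13 + 0.61] = 3 + 2.14 = 5.14.
Because errors are independent across components, Cov(Tᵢ,Tⱼ) = Cov(Xᵢ,Xⱼ); the off-diagonal part of the true-score variance is the same as above.
True-score variance = [0.69 + 0.82 + 0.63] + 2.14 = 2.14 + 2.14 = 4.28.
Reliability = 4.28 / 5.14 = 0.8327.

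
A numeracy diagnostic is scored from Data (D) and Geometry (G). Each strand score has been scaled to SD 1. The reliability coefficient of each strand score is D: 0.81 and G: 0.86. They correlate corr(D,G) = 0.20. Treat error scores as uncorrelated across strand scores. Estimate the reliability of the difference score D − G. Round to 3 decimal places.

0.794

Var(D−G) = 1 + 1 − 2·0.20 = 2 − 0.4 = 1.6.
Under uncorrelated errors the observed covariances equal the true-score covariances, so only the own-variance terms attenuate.
True-score variance = [0.81 + 0.86] − 0.4 = 1.67 − 0.4 = 1.27.
Reliability = 1.27 / 1.6 = 0.794.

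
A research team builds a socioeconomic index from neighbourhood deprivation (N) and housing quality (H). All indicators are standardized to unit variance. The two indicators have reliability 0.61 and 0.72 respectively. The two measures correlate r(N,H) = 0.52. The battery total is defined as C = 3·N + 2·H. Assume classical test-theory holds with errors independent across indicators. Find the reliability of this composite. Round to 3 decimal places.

Var(C) = 3² + 2² + 2·[6·0.52] = 13 + 6.24 = 19.24.
Because errors are independent across components, Cov(Tᵢ,Tⱼ) = Cov(Xᵢ,Xⱼ); the off-diagonal part of the true-score variance is the same as above.
True-score variance = [3²·0.61 + 2²·0.72] + 6.24 = 8.37 + 6.24 = 14.61.
Reliability = 14.61 / 19.24 = 0.759.

0.759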